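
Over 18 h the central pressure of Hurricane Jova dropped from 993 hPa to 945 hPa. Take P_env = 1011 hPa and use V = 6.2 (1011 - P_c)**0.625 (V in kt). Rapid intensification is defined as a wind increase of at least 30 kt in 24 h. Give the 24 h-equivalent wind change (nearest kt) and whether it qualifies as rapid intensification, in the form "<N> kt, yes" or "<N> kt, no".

V₁: ΔP = 18, V ≈ 6.2 × 18^0.625 ≈ 37.75 kt.
V₂: ΔP = 66, V ≈ 6.2 × 66^0.625 ≈ 85.04 kt.
ΔV over 18 h = 47.29 kt → 24 h equivalent = 47.29 × 24/18 ≈ 63.05 kt.
63 kt ≥ 30 kt ⇒ rapid intensification.

63 kt, yes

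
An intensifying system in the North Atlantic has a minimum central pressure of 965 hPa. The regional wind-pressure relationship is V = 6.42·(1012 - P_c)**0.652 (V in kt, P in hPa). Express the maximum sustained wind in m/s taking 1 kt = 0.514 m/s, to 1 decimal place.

40.6 m/s

ΔP = 1012 − 965 = 47 hPa.
V ≈ 6.42 × 47^0.652 = 6.42 × 12.309 ≈ 79.021 kt.
79.021 × 0.514 ≈ 40.62 m/s → 40.6 m/s.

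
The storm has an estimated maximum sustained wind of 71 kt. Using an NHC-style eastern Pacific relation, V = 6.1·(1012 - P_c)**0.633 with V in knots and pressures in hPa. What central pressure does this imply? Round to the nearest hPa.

964 hPa

ΔP = (V / 6.1)^(1/0.633) = (71/6.1)^1.580.
71/6.1 = 11.639; 11.639^1.580 ≈ 48.30 hPa.
P_c = 1012 − 48.30 = 963.70 ≈ 964 hPa.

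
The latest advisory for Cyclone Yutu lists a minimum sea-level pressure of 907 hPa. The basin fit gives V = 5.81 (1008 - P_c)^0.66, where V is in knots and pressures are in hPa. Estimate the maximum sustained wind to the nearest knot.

ΔP = 1008 − 907 = 101 hPa.
101^0.66 ≈ 21.031.
V ≈ 5.81 × 21.031 ≈ 122.2 kt.

122 kt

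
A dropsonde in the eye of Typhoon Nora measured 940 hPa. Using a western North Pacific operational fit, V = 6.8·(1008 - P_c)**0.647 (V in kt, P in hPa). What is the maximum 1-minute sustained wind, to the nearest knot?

104 kt

ΔP = 1008 − 940 = 68 hPa.
68^0.647 ≈ 15.333.
V ≈ 6.8 × 15.333 ≈ 104.3 kt.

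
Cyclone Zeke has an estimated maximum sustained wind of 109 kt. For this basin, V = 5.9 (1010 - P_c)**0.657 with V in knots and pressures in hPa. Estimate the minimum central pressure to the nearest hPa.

ΔP = (V / 5.9)^(1/0.657) = (109/5.9)^1.522.
109/5.9 = 18.475; 18.475^1.522 ≈ 84.69 hPa.
P_c = 1010 − 84.69 = 925.31 ≈ 925 hPa.

925 hPa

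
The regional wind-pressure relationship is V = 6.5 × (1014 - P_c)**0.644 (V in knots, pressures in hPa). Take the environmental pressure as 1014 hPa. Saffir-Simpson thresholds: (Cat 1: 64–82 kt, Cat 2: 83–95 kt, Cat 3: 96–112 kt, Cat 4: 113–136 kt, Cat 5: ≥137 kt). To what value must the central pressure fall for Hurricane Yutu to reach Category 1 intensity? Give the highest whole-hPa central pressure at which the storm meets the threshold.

Category 1 begins at V = 64 kt.
Required ΔP = (64/6.5)^(1/0.644) = 9.846^1.553 ≈ 34.86 hPa.
P_c ≤ 1014 − 34.86 = 979.14, so the highest integer P_c is 979 hPa.

979 hPa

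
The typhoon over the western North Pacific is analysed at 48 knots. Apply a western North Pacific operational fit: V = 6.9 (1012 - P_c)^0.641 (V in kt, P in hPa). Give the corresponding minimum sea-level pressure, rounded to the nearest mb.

ΔP = (V / 6.9)^(1/0.641) = (48/6.9)^1.560.
48/6.9 = 6.957; 6.957^1.560 ≈ 20.62 mb.
P_c = 1012 − 20.62 = 991.38 ≈ 991 mb.

991 mb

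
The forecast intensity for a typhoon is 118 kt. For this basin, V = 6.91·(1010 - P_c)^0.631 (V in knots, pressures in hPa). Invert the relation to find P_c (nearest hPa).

920 hPa

ΔP = (V / 6.91)^(1/0.631) = (118/6.91)^1.585.
118/6.91 = 17.077; 17.077^1.585 ≈ 89.76 hPa.
P_c = 1010 − 89.76 = 920.24 ≈ 920 hPa.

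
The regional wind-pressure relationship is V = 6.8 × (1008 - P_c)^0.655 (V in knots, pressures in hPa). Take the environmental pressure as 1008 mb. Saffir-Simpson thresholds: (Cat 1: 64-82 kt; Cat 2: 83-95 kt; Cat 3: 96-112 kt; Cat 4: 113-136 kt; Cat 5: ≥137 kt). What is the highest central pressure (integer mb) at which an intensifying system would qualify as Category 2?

962 mb

Category 2 begins at V = 83 kt.
Required ΔP = (83/6.8)^(1/0.655) = 12.206^1.527 ≈ 45.59 mb.
P_c ≤ 1008 − 45.59 = 962.41, so the highest integer P_c is 962 mb.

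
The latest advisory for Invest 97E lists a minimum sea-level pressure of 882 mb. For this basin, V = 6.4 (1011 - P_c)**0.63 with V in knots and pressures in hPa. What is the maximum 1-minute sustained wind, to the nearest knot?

137 kt

ΔP = 1011 − 882 = 129 mb.
129^0.63 ≈ 21.363.
V ≈ 6.4 × 21.363 ≈ 136.7 kt.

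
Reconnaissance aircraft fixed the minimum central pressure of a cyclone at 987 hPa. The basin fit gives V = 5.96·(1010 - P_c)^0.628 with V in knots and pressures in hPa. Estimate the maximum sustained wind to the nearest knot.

43 kt

ΔP = 1010 − 987 = 23 hPa.
23^0.628 ≈ 7.164.
V ≈ 5.96 × 7.164 ≈ 42.7 kt.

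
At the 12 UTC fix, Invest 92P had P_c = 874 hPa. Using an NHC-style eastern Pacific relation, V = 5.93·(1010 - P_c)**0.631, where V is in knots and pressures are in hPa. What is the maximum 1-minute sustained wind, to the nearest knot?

132 kt

ΔP = 1010 − 874 = 136 hPa.
136^0.631 ≈ 22.195.
V ≈ 5.93 × 22.195 ≈ 131.6 kt.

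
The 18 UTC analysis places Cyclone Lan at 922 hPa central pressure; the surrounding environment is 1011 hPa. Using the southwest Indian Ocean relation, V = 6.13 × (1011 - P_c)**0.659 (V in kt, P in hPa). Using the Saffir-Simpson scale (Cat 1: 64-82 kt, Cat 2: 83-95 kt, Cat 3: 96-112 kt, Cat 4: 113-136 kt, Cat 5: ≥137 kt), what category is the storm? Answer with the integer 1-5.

ΔP = 1011 − 922 = 89 hPa.
V ≈ 6.13 × 89^0.659 = 6.13 × 19.26 ≈ 118 kt.
118 kt falls in the Category 4 band.

4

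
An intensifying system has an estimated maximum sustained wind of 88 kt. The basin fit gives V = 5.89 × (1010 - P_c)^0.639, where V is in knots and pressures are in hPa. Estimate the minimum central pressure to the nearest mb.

941 mb

ΔP = (V / 5.89)^(1/0.639) = (88/5.89)^1.565.
88/5.89 = 14.941; 14.941^1.565 ≈ 68.84 mb.
P_c = 1010 − 68.84 = 941.16 ≈ 941 mb.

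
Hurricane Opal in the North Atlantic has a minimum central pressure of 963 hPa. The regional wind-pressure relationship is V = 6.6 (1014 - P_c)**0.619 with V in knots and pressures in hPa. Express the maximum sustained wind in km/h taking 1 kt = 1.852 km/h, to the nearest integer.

139 km/h

ΔP = 1014 − 963 = 51 hPa.
V ≈ 6.6 × 51^0.619 = 6.6 × 11.402 ≈ 75.254 kt.
75.254 × 1.852 ≈ 139.37 km/h → 139 km/h.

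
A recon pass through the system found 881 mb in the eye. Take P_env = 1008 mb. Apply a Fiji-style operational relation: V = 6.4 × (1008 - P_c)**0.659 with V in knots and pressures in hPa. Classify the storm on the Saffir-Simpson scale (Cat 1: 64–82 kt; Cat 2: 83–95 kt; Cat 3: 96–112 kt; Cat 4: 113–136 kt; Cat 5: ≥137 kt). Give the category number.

ΔP = 1008 − 881 = 127 mb.
V ≈ 6.4 × 127^0.659 = 6.4 × 24.34 ≈ 156 kt.
156 kt falls in the Category 5 band.

5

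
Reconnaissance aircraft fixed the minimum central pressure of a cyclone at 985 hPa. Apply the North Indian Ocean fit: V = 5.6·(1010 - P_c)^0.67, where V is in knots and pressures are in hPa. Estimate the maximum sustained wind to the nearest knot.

48 kt

ΔP = 1010 − 985 = 25 hPa.
25^0.67 ≈ 8.642.
V ≈ 5.6 × 8.642 ≈ 48.4 kt.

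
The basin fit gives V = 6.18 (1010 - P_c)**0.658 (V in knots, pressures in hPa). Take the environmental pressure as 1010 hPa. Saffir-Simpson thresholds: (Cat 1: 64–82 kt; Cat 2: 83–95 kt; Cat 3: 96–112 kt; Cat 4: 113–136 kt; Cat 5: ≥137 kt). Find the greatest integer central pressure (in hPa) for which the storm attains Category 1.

975 hPa

Category 1 begins at V = 64 kt.
Required ΔP = (64/6.18)^(1/0.658) = 10.356^1.520 ≈ 34.90 hPa.
P_c ≤ 1010 − 34.90 = 975.10, so the highest integer P_c is 975 hPa.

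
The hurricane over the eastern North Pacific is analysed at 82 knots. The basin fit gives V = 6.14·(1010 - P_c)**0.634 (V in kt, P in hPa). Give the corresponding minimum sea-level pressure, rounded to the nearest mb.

ΔP = (V / 6.14)^(1/0.634) = (82/6.14)^1.577.
82/6.14 = 13.355; 13.355^1.577 ≈ 59.63 mb.
P_c = 1010 − 59.63 = 950.37 ≈ 950 mb.

950 mb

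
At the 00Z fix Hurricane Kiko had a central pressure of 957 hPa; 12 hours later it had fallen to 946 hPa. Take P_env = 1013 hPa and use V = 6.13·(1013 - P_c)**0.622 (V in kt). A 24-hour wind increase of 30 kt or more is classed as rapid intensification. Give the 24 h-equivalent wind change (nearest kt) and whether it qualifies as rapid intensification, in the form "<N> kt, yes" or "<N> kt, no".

18 kt, no

V₁: ΔP = 56, V ≈ 6.13 × 56^0.622 ≈ 74.96 kt.
V₂: ΔP = 67, V ≈ 6.13 × 67^0.622 ≈ 83.81 kt.
ΔV over 12 h = 8.85 kt → 24 h equivalent = 8.85 × 24/12 ≈ 17.70 kt.
18 kt < 30 kt ⇒ not rapid intensification.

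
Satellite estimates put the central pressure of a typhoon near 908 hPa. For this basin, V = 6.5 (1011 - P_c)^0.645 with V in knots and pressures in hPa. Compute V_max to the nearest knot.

ΔP = 1011 − 908 = 103 hPa.
103^0.645 ≈ 19.874.
V ≈ 6.5 × 19.874 ≈ 129.2 kt.

129 kt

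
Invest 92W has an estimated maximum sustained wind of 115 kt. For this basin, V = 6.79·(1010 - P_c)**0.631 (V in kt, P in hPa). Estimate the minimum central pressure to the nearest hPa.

921 hPa

ΔP = (V / 6.79)^(1/0.631) = (115/6.79)^1.585.
115/6.79 = 16.937; 16.937^1.585 ≈ 88.60 hPa.
P_c = 1010 − 88.60 = 921.40 ≈ 921 hPa.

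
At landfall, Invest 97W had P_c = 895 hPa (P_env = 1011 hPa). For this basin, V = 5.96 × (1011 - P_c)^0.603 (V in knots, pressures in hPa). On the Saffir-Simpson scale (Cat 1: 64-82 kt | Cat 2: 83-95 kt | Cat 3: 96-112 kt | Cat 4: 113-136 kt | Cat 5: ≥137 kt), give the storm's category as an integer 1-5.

3

ΔP = 1011 − 895 = 116 hPa.
V ≈ 5.96 × 116^0.603 = 5.96 × 17.57 ≈ 105 kt.
105 kt falls in the Category 3 band.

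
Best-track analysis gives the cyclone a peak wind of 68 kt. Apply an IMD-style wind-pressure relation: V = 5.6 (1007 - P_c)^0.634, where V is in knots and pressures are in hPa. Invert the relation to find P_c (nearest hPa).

956 hPa

ΔP = (V / 5.6)^(1/0.634) = (68/5.6)^1.577.
68/5.6 = 12.143; 12.143^1.577 ≈ 51.32 hPa.
P_c = 1007 − 51.32 = 955.68 ≈ 956 hPa.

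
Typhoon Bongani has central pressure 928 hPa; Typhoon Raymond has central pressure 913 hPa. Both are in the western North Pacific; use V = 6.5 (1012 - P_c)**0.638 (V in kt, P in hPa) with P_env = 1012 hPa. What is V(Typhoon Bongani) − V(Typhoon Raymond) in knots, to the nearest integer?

Typhoon Bongani: ΔP = 84; V ≈ 6.5 × 84^0.638 ≈ 109.80 kt.
Typhoon Raymond: ΔP = 99; V ≈ 6.5 × 99^0.638 ≈ 121.94 kt.
Difference ≈ 109.80 − 121.94 = -12.14 → -12 kt.

-12 kt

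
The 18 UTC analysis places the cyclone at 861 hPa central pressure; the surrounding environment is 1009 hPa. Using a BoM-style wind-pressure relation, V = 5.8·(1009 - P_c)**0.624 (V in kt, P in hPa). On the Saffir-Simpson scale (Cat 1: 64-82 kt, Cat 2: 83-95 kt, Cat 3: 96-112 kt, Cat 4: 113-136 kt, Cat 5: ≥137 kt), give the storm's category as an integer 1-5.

4

ΔP = 1009 − 861 = 148 hPa.
V ≈ 5.8 × 148^0.624 = 5.8 × 22.61 ≈ 131 kt.
131 kt falls in the Category 4 band.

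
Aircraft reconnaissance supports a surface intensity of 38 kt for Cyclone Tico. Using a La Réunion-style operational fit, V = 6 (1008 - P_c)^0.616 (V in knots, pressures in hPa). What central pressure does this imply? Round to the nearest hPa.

ΔP = (V / 6)^(1/0.616) = (38/6)^1.623.
38/6 = 6.333; 6.333^1.623 ≈ 20.01 hPa.
P_c = 1008 − 20.01 = 987.99 ≈ 988 hPa.

988 hPa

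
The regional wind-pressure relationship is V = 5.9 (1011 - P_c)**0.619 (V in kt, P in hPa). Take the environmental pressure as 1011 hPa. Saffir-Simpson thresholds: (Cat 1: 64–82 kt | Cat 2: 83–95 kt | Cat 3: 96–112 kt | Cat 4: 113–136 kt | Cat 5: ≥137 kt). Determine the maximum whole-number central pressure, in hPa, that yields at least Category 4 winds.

Category 4 begins at V = 113 kt.
Required ΔP = (113/5.9)^(1/0.619) = 19.153^1.616 ≈ 117.88 hPa.
P_c ≤ 1011 − 117.88 = 893.12, so the highest integer P_c is 893 hPa.

893 hPa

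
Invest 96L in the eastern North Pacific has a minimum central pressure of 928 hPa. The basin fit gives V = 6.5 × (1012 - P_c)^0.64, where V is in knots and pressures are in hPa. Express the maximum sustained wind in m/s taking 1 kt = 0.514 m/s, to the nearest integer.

ΔP = 1012 − 928 = 84 hPa.
V ≈ 6.5 × 84^0.64 = 6.5 × 17.043 ≈ 110.778 kt.
110.778 × 0.514 ≈ 56.94 m/s → 57 m/s.

57 m/s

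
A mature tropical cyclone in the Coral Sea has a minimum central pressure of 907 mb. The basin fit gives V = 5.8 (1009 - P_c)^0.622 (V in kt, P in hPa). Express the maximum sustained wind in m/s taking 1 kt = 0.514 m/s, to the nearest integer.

ΔP = 1009 − 907 = 102 mb.
V ≈ 5.8 × 102^0.622 = 5.8 × 17.756 ≈ 102.986 kt.
102.986 × 0.514 ≈ 52.93 m/s → 53 m/s.

53 m/s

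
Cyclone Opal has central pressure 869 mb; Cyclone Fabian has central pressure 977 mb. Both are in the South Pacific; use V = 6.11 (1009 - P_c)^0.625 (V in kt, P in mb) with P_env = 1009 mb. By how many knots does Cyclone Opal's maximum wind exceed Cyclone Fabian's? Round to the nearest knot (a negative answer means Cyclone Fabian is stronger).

Cyclone Opal: ΔP = 140; V ≈ 6.11 × 140^0.625 ≈ 134.08 kt.
Cyclone Fabian: ΔP = 32; V ≈ 6.11 × 32^0.625 ≈ 53.30 kt.
Difference ≈ 134.08 − 53.30 = 80.78 → 81 kt.

81 kt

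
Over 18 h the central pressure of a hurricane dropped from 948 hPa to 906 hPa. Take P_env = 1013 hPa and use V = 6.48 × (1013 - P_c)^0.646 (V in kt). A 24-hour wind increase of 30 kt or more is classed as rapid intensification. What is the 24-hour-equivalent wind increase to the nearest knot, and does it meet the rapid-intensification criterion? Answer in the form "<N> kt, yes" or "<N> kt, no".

V₁: ΔP = 65, V ≈ 6.48 × 65^0.646 ≈ 96.10 kt.
V₂: ΔP = 107, V ≈ 6.48 × 107^0.646 ≈ 132.60 kt.
ΔV over 18 h = 36.50 kt → 24 h equivalent = 36.50 × 24/18 ≈ 48.67 kt.
49 kt ≥ 30 kt ⇒ rapid intensification.

49 kt, yes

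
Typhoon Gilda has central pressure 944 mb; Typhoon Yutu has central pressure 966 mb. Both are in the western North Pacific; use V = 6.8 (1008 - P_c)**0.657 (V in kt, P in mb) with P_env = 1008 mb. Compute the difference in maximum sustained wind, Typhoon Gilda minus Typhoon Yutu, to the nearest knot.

Typhoon Gilda: ΔP = 64; V ≈ 6.8 × 64^0.657 ≈ 104.51 kt.
Typhoon Yutu: ΔP = 42; V ≈ 6.8 × 42^0.657 ≈ 79.25 kt.
Difference ≈ 104.51 − 79.25 = 25.26 → 25 kt.

25 kt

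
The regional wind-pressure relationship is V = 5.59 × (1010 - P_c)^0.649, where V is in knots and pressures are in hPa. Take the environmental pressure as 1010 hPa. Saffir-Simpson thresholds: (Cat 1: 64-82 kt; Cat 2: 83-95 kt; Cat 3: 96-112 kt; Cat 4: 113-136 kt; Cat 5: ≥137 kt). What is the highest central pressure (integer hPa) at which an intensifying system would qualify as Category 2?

Category 2 begins at V = 83 kt.
Required ΔP = (83/5.59)^(1/0.649) = 14.848^1.541 ≈ 63.88 hPa.
P_c ≤ 1010 − 63.88 = 946.12, so the highest integer P_c is 946 hPa.

946 hPa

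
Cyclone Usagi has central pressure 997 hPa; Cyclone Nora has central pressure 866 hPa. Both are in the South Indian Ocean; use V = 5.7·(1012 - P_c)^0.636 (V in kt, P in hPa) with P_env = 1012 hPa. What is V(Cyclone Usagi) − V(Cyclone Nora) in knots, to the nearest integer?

-104 kt

Cyclone Usagi: ΔP = 15; V ≈ 5.7 × 15^0.636 ≈ 31.91 kt.
Cyclone Nora: ΔP = 146; V ≈ 5.7 × 146^0.636 ≈ 135.64 kt.
Difference ≈ 31.91 − 135.64 = -103.73 → -104 kt.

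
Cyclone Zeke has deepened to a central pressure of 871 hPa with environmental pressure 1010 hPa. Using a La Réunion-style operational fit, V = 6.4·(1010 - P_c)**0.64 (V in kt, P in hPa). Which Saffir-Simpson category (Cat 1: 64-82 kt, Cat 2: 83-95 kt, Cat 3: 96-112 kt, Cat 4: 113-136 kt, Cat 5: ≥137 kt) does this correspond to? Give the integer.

ΔP = 1010 − 871 = 139 hPa.
V ≈ 6.4 × 139^0.64 = 6.4 × 23.52 ≈ 151 kt.
151 kt falls in the Category 5 band.

5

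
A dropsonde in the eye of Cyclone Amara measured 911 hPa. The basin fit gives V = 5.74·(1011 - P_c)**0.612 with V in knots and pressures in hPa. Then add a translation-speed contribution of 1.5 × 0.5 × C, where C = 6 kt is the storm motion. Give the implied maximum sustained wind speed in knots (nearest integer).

101 kt

ΔP = 1011 − 911 = 100 hPa.
100^0.612 ≈ 16.749.
V ≈ 5.74 × 16.749 ≈ 96.1 kt.
Translation term: 1.5 × 0.5 × 6 = 4.5 kt.
Corrected V ≈ 100.6 kt → 101 kt.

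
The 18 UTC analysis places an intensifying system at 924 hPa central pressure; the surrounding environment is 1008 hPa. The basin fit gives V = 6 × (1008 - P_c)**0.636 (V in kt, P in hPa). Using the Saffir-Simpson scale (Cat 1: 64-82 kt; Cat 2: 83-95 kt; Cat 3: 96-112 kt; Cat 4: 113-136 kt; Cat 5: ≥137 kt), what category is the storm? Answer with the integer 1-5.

3

ΔP = 1008 − 924 = 84 hPa.
V ≈ 6 × 84^0.636 = 6 × 16.74 ≈ 100 kt.
100 kt falls in the Category 3 band.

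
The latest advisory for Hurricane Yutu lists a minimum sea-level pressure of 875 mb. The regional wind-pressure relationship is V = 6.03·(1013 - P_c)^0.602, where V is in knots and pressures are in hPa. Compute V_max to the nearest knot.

ΔP = 1013 − 875 = 138 mb.
138^0.602 ≈ 19.418.
V ≈ 6.03 × 19.418 ≈ 117.1 kt.

117 kt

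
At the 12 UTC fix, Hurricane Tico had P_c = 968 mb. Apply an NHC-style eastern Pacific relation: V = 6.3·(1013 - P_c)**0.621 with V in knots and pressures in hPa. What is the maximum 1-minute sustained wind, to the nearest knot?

ΔP = 1013 − 968 = 45 mb.
45^0.621 ≈ 10.633.
V ≈ 6.3 × 10.633 ≈ 67.0 kt.

67 kt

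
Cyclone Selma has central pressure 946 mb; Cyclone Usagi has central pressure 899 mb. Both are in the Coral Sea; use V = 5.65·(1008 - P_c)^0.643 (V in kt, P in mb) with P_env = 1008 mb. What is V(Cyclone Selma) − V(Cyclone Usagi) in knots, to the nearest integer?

Cyclone Selma: ΔP = 62; V ≈ 5.65 × 62^0.643 ≈ 80.27 kt.
Cyclone Usagi: ΔP = 109; V ≈ 5.65 × 109^0.643 ≈ 115.38 kt.
Difference ≈ 80.27 − 115.38 = -35.11 → -35 kt.

-35 kt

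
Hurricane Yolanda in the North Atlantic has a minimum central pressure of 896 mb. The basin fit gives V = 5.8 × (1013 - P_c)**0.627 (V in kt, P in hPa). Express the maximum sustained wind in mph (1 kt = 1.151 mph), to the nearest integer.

ΔP = 1013 − 896 = 117 mb.
V ≈ 5.8 × 117^0.627 = 5.8 × 19.804 ≈ 114.863 kt.
114.863 × 1.151 ≈ 132.21 mph → 132 mph.

132 mph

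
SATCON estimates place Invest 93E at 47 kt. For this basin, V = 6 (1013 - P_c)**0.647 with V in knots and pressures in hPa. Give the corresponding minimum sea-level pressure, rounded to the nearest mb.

989 mb

ΔP = (V / 6)^(1/0.647) = (47/6)^1.546.
47/6 = 7.833; 7.833^1.546 ≈ 24.08 mb.
P_c = 1013 − 24.08 = 988.92 ≈ 989 mb.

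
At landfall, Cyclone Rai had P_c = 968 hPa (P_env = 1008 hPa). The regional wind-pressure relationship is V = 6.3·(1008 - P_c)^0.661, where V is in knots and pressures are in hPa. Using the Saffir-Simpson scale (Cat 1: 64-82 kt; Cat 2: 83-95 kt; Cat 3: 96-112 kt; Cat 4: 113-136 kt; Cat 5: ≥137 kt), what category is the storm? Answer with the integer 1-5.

1

ΔP = 1008 − 968 = 40 hPa.
V ≈ 6.3 × 40^0.661 = 6.3 × 11.45 ≈ 72 kt.
72 kt falls in the Category 1 band.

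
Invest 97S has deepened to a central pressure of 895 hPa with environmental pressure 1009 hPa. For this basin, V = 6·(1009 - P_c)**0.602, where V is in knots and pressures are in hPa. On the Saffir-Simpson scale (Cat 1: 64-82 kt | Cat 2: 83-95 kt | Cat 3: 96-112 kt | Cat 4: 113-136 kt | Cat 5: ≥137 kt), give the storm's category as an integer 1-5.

ΔP = 1009 − 895 = 114 hPa.
V ≈ 6 × 114^0.602 = 6 × 17.31 ≈ 104 kt.
104 kt falls in the Category 3 band.

3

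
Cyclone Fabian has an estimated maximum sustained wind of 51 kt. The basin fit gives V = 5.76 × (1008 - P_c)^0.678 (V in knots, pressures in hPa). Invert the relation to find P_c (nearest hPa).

983 hPa

ΔP = (V / 5.76)^(1/0.678) = (51/5.76)^1.475.
51/5.76 = 8.854; 8.854^1.475 ≈ 24.94 hPa.
P_c = 1008 − 24.94 = 983.06 ≈ 983 hPa.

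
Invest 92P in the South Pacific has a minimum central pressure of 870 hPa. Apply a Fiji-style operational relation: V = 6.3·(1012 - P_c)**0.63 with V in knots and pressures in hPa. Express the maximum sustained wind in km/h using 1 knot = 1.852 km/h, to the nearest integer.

265 km/h

ΔP = 1012 − 870 = 142 hPa.
V ≈ 6.3 × 142^0.63 = 6.3 × 22.696 ≈ 142.982 kt.
142.982 × 1.852 ≈ 264.80 km/h → 265 km/h.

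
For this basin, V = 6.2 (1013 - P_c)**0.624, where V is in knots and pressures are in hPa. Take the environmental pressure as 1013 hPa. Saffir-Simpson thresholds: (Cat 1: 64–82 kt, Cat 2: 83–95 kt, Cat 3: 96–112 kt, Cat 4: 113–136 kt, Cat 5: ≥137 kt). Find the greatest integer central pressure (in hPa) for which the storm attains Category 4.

Category 4 begins at V = 113 kt.
Required ΔP = (113/6.2)^(1/0.624) = 18.226^1.603 ≈ 104.79 hPa.
P_c ≤ 1013 − 104.79 = 908.21, so the highest integer P_c is 908 hPa.

908 hPa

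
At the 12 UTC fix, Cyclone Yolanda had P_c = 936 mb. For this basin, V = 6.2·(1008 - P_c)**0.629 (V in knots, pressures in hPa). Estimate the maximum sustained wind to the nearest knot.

ΔP = 1008 − 936 = 72 mb.
72^0.629 ≈ 14.732.
V ≈ 6.2 × 14.732 ≈ 91.3 kt.

91 kt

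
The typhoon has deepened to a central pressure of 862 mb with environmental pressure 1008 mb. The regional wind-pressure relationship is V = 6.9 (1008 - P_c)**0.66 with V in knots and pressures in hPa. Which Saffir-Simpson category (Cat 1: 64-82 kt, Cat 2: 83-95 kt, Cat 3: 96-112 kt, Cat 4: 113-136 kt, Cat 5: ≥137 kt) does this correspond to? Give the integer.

5

ΔP = 1008 − 862 = 146 mb.
V ≈ 6.9 × 146^0.66 = 6.9 × 26.82 ≈ 185 kt.
185 kt falls in the Category 5 band.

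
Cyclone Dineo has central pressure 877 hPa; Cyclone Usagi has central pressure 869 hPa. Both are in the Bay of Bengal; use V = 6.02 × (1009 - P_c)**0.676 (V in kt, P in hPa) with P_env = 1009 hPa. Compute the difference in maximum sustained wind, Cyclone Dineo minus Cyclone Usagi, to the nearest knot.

Cyclone Dineo: ΔP = 132; V ≈ 6.02 × 132^0.676 ≈ 163.34 kt.
Cyclone Usagi: ΔP = 140; V ≈ 6.02 × 140^0.676 ≈ 169.97 kt.
Difference ≈ 163.34 − 169.97 = -6.63 → -7 kt.

-7 kt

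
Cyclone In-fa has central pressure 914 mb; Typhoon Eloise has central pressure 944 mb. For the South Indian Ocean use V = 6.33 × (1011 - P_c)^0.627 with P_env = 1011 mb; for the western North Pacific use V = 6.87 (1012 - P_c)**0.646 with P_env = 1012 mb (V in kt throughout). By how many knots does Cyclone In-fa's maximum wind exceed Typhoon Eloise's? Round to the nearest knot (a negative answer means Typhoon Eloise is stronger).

7 kt

Cyclone In-fa: ΔP = 97; V ≈ 6.33 × 97^0.627 ≈ 111.46 kt.
Typhoon Eloise: ΔP = 68; V ≈ 6.87 × 68^0.646 ≈ 104.90 kt.
Difference ≈ 111.46 − 104.90 = 6.56 → 7 kt.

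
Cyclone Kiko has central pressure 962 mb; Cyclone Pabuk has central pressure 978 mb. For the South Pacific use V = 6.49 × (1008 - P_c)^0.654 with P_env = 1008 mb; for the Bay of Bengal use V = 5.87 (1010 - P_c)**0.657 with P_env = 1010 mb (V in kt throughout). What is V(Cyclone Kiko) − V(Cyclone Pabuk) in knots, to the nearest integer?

Cyclone Kiko: ΔP = 46; V ≈ 6.49 × 46^0.654 ≈ 79.38 kt.
Cyclone Pabuk: ΔP = 32; V ≈ 5.87 × 32^0.657 ≈ 57.22 kt.
Difference ≈ 79.38 − 57.22 = 22.16 → 22 kt.

22 kt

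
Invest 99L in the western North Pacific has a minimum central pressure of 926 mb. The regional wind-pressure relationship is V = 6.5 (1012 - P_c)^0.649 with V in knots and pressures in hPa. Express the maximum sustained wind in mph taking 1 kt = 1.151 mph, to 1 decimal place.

ΔP = 1012 − 926 = 86 mb.
V ≈ 6.5 × 86^0.649 = 6.5 × 18.009 ≈ 117.058 kt.
117.058 × 1.151 ≈ 134.73 mph → 134.7 mph.

134.7 mph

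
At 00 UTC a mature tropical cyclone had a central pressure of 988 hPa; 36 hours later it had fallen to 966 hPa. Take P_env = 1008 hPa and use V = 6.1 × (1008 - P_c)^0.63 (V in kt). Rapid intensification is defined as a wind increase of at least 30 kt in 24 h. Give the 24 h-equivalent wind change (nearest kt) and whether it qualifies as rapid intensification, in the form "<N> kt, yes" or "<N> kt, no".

16 kt, no

V₁: ΔP = 20, V ≈ 6.1 × 20^0.63 ≈ 40.27 kt.
V₂: ΔP = 42, V ≈ 6.1 × 42^0.63 ≈ 64.27 kt.
ΔV over 36 h = 24.00 kt → 24 h equivalent = 24.00 × 24/36 ≈ 16.00 kt.
16 kt < 30 kt ⇒ not rapid intensification.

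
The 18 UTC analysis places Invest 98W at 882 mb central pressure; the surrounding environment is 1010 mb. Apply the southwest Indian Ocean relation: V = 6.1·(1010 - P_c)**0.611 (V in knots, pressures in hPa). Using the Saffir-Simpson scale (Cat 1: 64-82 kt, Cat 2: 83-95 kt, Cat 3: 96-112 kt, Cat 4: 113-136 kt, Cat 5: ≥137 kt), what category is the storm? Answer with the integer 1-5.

4

ΔP = 1010 − 882 = 128 mb.
V ≈ 6.1 × 128^0.611 = 6.1 × 19.39 ≈ 118 kt.
118 kt falls in the Category 4 band.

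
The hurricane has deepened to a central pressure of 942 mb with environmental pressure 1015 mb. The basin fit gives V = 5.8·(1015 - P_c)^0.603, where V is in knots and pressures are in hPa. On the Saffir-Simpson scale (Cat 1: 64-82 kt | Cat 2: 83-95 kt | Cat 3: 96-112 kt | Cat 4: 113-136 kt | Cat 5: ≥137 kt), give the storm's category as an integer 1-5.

1

ΔP = 1015 − 942 = 73 mb.
V ≈ 5.8 × 73^0.603 = 5.8 × 13.29 ≈ 77 kt.
77 kt falls in the Category 1 band.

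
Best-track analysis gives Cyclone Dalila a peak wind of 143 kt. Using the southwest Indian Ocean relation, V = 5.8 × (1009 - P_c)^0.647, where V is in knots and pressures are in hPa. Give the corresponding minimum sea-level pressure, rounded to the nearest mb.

867 mb

ΔP = (V / 5.8)^(1/0.647) = (143/5.8)^1.546.
143/5.8 = 24.655; 24.655^1.546 ≈ 141.69 mb.
P_c = 1009 − 141.69 = 867.31 ≈ 867 mb.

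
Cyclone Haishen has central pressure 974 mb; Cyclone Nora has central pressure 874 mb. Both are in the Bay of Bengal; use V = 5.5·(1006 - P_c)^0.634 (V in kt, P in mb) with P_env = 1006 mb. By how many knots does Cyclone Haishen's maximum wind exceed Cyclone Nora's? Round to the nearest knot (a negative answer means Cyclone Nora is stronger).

-72 kt

Cyclone Haishen: ΔP = 32; V ≈ 5.5 × 32^0.634 ≈ 49.50 kt.
Cyclone Nora: ΔP = 132; V ≈ 5.5 × 132^0.634 ≈ 121.56 kt.
Difference ≈ 49.50 − 121.56 = -72.06 → -72 kt.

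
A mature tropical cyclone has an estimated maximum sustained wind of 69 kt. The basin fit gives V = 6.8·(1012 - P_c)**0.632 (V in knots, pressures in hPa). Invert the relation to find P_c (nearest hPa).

973 hPa

ΔP = (V / 6.8)^(1/0.632) = (69/6.8)^1.582.
69/6.8 = 10.147; 10.147^1.582 ≈ 39.11 hPa.
P_c = 1012 − 39.11 = 972.89 ≈ 973 hPa.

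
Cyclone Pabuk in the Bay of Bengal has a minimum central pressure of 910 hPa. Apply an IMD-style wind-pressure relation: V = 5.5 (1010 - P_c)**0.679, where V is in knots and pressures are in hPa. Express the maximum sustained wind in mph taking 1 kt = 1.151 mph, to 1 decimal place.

144.4 mph

ΔP = 1010 − 910 = 100 hPa.
V ≈ 5.5 × 100^0.679 = 5.5 × 22.803 ≈ 125.419 kt.
125.419 × 1.151 ≈ 144.36 mph → 144.4 mph.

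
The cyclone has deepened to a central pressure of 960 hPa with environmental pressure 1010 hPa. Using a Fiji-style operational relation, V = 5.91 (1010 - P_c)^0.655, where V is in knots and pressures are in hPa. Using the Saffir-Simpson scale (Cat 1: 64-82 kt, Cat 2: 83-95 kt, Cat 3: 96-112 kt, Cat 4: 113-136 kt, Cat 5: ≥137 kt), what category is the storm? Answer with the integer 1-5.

1

ΔP = 1010 − 960 = 50 hPa.
V ≈ 5.91 × 50^0.655 = 5.91 × 12.97 ≈ 77 kt.
77 kt falls in the Category 1 band.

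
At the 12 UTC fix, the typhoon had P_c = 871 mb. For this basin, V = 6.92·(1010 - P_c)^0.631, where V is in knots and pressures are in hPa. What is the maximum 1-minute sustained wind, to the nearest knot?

ΔP = 1010 − 871 = 139 mb.
139^0.631 ≈ 22.503.
V ≈ 6.92 × 22.503 ≈ 155.7 kt.

156 kt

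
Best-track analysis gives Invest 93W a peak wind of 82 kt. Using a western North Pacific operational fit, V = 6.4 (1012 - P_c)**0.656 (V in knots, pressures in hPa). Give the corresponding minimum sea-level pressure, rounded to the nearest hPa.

963 hPa

ΔP = (V / 6.4)^(1/0.656) = (82/6.4)^1.524.
82/6.4 = 12.812; 12.812^1.524 ≈ 48.81 hPa.
P_c = 1012 − 48.81 = 963.19 ≈ 963 hPa.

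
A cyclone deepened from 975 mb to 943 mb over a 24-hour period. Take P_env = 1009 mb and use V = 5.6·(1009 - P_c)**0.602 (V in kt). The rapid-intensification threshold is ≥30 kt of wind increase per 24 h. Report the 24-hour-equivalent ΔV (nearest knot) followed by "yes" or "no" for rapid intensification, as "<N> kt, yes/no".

V₁: ΔP = 34, V ≈ 5.6 × 34^0.602 ≈ 46.79 kt.
V₂: ΔP = 66, V ≈ 5.6 × 66^0.602 ≈ 69.75 kt.
ΔV over 24 h = 22.96 kt → 24 h equivalent = 22.96 × 24/24 ≈ 22.96 kt.
23 kt < 30 kt ⇒ not rapid intensification.

23 kt, no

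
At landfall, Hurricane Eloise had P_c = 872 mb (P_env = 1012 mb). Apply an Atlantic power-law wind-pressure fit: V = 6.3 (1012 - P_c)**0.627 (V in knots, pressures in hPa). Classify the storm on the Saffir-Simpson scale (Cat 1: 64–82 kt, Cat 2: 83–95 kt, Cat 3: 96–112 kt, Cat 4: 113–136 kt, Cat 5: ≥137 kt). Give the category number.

5

ΔP = 1012 − 872 = 140 mb.
V ≈ 6.3 × 140^0.627 = 6.3 × 22.16 ≈ 140 kt.
140 kt falls in the Category 5 band.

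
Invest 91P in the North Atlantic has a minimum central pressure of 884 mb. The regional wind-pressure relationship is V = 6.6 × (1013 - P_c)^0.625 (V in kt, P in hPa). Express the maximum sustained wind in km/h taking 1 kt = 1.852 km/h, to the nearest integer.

255 km/h

ΔP = 1013 − 884 = 129 mb.
V ≈ 6.6 × 129^0.625 = 6.6 × 20.851 ≈ 137.614 kt.
137.614 × 1.852 ≈ 254.86 km/h → 255 km/h.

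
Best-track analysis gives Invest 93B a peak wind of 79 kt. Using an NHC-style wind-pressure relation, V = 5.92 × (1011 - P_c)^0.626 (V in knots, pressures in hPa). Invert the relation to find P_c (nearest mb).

948 mb

ΔP = (V / 5.92)^(1/0.626) = (79/5.92)^1.597.
79/5.92 = 13.345; 13.345^1.597 ≈ 62.75 mb.
P_c = 1011 − 62.75 = 948.25 ≈ 948 mb.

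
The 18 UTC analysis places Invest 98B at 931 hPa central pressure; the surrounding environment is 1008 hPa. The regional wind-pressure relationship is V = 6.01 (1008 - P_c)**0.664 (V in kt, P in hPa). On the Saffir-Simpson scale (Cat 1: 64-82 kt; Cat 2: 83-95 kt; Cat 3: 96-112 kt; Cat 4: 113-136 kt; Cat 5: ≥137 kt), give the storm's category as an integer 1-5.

ΔP = 1008 − 931 = 77 hPa.
V ≈ 6.01 × 77^0.664 = 6.01 × 17.89 ≈ 108 kt.
108 kt falls in the Category 3 band.

3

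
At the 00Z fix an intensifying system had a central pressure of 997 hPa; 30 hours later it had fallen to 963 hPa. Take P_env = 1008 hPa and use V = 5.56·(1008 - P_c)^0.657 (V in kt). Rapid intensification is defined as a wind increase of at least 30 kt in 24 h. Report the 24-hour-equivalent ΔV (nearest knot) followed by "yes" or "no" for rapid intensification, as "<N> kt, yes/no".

33 kt, yes

V₁: ΔP = 11, V ≈ 5.56 × 11^0.657 ≈ 26.87 kt.
V₂: ΔP = 45, V ≈ 5.56 × 45^0.657 ≈ 67.80 kt.
ΔV over 30 h = 40.93 kt → 24 h equivalent = 40.93 × 24/30 ≈ 32.74 kt.
33 kt ≥ 30 kt ⇒ rapid intensification.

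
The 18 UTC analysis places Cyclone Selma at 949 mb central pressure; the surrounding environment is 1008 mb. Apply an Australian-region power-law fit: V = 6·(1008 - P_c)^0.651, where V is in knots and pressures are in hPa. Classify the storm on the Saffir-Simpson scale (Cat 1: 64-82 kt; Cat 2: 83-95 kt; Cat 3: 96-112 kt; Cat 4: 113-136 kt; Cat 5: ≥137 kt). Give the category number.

ΔP = 1008 − 949 = 59 mb.
V ≈ 6 × 59^0.651 = 6 × 14.22 ≈ 85 kt.
85 kt falls in the Category 2 band.

2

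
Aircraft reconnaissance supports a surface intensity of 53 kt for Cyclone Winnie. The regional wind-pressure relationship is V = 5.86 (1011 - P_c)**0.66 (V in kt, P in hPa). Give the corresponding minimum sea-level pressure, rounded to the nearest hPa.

983 hPa

ΔP = (V / 5.86)^(1/0.66) = (53/5.86)^1.515.
53/5.86 = 9.044; 9.044^1.515 ≈ 28.12 hPa.
P_c = 1011 − 28.12 = 982.88 ≈ 983 hPa.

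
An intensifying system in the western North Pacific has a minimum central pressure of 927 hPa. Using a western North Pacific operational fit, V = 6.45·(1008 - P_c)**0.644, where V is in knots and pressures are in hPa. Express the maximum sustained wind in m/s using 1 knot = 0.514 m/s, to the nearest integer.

ΔP = 1008 − 927 = 81 hPa.
V ≈ 6.45 × 81^0.644 = 6.45 × 16.946 ≈ 109.301 kt.
109.301 × 0.514 ≈ 56.18 m/s → 56 m/s.

56 m/s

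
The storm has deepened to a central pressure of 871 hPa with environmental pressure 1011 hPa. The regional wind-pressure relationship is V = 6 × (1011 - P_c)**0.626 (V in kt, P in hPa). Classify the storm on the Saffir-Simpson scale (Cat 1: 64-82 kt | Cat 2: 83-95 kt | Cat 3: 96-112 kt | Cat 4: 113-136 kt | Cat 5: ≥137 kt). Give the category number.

4

ΔP = 1011 − 871 = 140 hPa.
V ≈ 6 × 140^0.626 = 6 × 22.05 ≈ 132 kt.
132 kt falls in the Category 4 band.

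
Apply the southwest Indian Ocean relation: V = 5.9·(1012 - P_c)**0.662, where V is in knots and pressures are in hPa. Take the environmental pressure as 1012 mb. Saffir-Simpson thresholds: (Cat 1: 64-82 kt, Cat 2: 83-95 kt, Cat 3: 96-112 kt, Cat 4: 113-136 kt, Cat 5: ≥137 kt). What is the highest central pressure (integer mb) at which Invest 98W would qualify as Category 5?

Category 5 begins at V = 137 kt.
Required ΔP = (137/5.9)^(1/0.662) = 23.220^1.511 ≈ 115.68 mb.
P_c ≤ 1012 − 115.68 = 896.32, so the highest integer P_c is 896 mb.

896 mb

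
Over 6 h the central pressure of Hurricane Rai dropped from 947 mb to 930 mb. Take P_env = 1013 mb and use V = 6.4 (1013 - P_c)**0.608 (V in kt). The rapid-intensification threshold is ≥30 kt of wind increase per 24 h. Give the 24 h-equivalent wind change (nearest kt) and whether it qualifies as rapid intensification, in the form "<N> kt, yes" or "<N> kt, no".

49 kt, yes

V₁: ΔP = 66, V ≈ 6.4 × 66^0.608 ≈ 81.75 kt.
V₂: ΔP = 83, V ≈ 6.4 × 83^0.608 ≈ 93.97 kt.
ΔV over 6 h = 12.22 kt → 24 h equivalent = 12.22 × 24/6 ≈ 48.88 kt.
49 kt ≥ 30 kt ⇒ rapid intensification.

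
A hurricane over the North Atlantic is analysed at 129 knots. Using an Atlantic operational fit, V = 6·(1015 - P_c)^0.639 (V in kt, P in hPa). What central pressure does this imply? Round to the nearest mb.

893 mb

ΔP = (V / 6)^(1/0.639) = (129/6)^1.565.
129/6 = 21.500; 21.500^1.565 ≈ 121.67 mb.
P_c = 1015 − 121.67 = 893.33 ≈ 893 mb.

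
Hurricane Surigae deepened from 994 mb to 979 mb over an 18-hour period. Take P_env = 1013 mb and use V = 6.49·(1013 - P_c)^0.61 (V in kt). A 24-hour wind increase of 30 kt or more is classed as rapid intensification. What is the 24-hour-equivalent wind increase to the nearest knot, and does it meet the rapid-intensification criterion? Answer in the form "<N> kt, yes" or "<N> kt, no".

V₁: ΔP = 19, V ≈ 6.49 × 19^0.61 ≈ 39.11 kt.
V₂: ΔP = 34, V ≈ 6.49 × 34^0.61 ≈ 55.78 kt.
ΔV over 18 h = 16.67 kt → 24 h equivalent = 16.67 × 24/18 ≈ 22.23 kt.
22 kt < 30 kt ⇒ not rapid intensification.

22 kt, no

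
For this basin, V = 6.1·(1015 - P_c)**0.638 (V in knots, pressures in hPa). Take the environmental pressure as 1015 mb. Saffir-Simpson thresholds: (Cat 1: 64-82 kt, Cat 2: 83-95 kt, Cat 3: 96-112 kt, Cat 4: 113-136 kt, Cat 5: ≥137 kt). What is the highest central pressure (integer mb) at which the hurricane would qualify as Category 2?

Category 2 begins at V = 83 kt.
Required ΔP = (83/6.1)^(1/0.638) = 13.607^1.567 ≈ 59.85 mb.
P_c ≤ 1015 − 59.85 = 955.15, so the highest integer P_c is 955 mb.

955 mb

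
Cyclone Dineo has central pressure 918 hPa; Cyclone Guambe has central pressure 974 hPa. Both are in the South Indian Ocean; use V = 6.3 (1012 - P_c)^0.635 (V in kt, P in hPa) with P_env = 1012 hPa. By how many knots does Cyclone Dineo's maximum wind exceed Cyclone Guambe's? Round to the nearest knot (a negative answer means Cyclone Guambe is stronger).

49 kt

Cyclone Dineo: ΔP = 94; V ≈ 6.3 × 94^0.635 ≈ 112.79 kt.
Cyclone Guambe: ΔP = 38; V ≈ 6.3 × 38^0.635 ≈ 63.46 kt.
Difference ≈ 112.79 − 63.46 = 49.33 → 49 kt.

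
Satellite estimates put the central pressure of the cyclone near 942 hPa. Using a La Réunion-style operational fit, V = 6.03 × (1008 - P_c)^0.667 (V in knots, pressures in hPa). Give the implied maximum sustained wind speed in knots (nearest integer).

99 kt

ΔP = 1008 − 942 = 66 hPa.
66^0.667 ≈ 16.354.
V ≈ 6.03 × 16.354 ≈ 98.6 kt.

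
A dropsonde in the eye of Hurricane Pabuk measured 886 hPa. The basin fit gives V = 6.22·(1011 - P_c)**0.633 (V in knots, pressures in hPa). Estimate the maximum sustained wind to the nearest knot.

132 kt

ΔP = 1011 − 886 = 125 hPa.
125^0.633 ≈ 21.249.
V ≈ 6.22 × 21.249 ≈ 132.2 kt.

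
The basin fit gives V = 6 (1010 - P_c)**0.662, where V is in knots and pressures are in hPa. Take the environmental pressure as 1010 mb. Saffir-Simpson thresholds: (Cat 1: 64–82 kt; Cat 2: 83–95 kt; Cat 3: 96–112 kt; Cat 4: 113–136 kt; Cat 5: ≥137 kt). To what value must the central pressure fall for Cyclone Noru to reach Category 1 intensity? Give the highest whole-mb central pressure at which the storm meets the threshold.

974 mb

Category 1 begins at V = 64 kt.
Required ΔP = (64/6)^(1/0.662) = 10.667^1.511 ≈ 35.72 mb.
P_c ≤ 1010 − 35.72 = 974.28, so the highest integer P_c is 974 mb.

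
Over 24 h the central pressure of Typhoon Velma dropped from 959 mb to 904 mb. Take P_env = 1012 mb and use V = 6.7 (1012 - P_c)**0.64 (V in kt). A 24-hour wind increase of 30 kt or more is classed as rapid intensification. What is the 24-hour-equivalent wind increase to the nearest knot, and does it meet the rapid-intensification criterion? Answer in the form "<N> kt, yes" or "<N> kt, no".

V₁: ΔP = 53, V ≈ 6.7 × 53^0.64 ≈ 85.04 kt.
V₂: ΔP = 108, V ≈ 6.7 × 108^0.64 ≈ 134.11 kt.
ΔV over 24 h = 49.07 kt → 24 h equivalent = 49.07 × 24/24 ≈ 49.07 kt.
49 kt ≥ 30 kt ⇒ rapid intensification.

49 kt, yes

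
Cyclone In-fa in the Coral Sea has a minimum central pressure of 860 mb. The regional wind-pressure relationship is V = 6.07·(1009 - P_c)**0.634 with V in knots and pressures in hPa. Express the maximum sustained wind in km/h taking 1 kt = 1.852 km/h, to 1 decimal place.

268.3 km/h

ΔP = 1009 − 860 = 149 mb.
V ≈ 6.07 × 149^0.634 = 6.07 × 23.867 ≈ 144.873 kt.
144.873 × 1.852 ≈ 268.31 km/h → 268.3 km/h.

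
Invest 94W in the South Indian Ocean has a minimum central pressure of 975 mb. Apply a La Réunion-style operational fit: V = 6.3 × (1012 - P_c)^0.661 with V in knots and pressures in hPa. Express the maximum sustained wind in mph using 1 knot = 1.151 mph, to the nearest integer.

ΔP = 1012 − 975 = 37 mb.
V ≈ 6.3 × 37^0.661 = 6.3 × 10.879 ≈ 68.536 kt.
68.536 × 1.151 ≈ 78.89 mph → 79 mph.

79 mph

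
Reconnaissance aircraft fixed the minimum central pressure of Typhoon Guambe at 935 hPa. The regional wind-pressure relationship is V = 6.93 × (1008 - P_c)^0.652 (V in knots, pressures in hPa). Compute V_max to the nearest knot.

ΔP = 1008 − 935 = 73 hPa.
73^0.652 ≈ 16.402.
V ≈ 6.93 × 16.402 ≈ 113.7 kt.

114 kt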